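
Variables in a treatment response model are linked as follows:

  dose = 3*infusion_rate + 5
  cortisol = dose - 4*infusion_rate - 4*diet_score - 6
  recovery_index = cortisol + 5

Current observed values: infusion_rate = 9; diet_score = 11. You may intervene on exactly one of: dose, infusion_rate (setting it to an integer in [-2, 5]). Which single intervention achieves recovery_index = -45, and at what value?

Intervening on dose: recovery_index = dose - 81. Reaching -45 requires dose = 36, outside [-2, 5].
Intervening on infusion_rate: with other inputs at their observed values, recovery_index = -infusion_rate - 40. Solving for -45 gives infusion_rate = 5, within [-2, 5].

set infusion_rate = 5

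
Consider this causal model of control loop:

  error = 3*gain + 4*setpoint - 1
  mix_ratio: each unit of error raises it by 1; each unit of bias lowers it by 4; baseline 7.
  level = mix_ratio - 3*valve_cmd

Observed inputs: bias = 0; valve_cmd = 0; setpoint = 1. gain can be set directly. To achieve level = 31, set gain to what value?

Substituting into the error equation gives error = 3*gain + 3.
Substituting into the mix_ratio equation gives mix_ratio = 3*gain + 10.
Substituting into the level equation gives level = 3*gain + 10.
Solve 3*gain + 10 = 31: gain = (31 - 10) / 3 = 7.

gain = 7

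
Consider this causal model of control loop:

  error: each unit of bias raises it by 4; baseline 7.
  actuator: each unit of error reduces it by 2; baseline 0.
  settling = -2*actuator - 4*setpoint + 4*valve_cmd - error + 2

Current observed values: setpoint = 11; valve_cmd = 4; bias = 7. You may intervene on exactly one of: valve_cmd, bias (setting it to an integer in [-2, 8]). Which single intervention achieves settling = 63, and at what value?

Intervening on valve_cmd: with other inputs at their observed values, settling = 4*valve_cmd + 63. Solving for 63 gives valve_cmd = 0, within [-2, 8].
Intervening on bias: settling = 12*bias - 5. Reaching 63 requires bias = 17/3, not an integer.

set valve_cmd = 0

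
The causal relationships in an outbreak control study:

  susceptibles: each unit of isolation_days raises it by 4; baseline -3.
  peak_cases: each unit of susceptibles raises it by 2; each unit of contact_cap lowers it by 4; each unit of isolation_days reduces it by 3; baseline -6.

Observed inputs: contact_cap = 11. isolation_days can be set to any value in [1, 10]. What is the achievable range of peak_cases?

Substituting into the peak_cases equation gives peak_cases = 5*isolation_days - 56.
Linear in isolation_days, so extremes are at the endpoints: isolation_days = 1 gives peak_cases = -51; isolation_days = 10 gives peak_cases = -6.

-51 to -6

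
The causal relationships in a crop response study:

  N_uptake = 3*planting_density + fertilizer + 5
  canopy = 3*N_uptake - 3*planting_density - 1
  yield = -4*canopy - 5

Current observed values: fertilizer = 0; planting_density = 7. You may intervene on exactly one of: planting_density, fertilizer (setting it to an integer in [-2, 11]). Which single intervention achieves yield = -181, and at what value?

Intervening on planting_density: with other inputs at their observed values, yield = -24*planting_density - 61. Solving for -181 gives planting_density = 5, within [-2, 11].
Intervening on fertilizer: yield = -12*fertilizer - 229. Reaching -181 requires fertilizer = -4, outside [-2, 11].

set planting_density = 5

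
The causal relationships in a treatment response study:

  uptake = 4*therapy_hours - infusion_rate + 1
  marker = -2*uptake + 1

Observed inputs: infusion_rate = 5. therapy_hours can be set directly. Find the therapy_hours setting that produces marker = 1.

Substituting into the uptake equation gives uptake = 4*therapy_hours - 4.
So marker = -8*therapy_hours + 9.
Solve -8*therapy_hours + 9 = 1: therapy_hours = (1 - 9) / -8 = 1.

therapy_hours = 1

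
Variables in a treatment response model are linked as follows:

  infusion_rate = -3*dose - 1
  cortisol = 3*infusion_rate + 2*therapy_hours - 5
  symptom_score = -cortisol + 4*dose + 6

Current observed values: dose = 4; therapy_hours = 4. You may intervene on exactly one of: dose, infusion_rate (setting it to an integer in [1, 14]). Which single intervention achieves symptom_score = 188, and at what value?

set dose = 14

Intervening on dose: with other inputs at their observed values, symptom_score = 13*dose + 6. Solving for 188 gives dose = 14, within [1, 14].
Intervening on infusion_rate: symptom_score = -3*infusion_rate + 19. Reaching 188 requires infusion_rate = -169/3, not an integer.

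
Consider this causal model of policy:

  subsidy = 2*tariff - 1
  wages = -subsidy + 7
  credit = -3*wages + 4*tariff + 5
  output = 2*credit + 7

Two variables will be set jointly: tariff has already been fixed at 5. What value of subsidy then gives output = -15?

subsidy = -5

With tariff held at 5:
Intervening on subsidy fixes its value directly, overriding its dependence on tariff.
Substituting into the credit equation gives credit = 3*subsidy + 4.
Substituting into the output equation gives output = 6*subsidy + 15.
Solve 6*subsidy + 15 = -15: subsidy = (-15 - 15) / 6 = -5.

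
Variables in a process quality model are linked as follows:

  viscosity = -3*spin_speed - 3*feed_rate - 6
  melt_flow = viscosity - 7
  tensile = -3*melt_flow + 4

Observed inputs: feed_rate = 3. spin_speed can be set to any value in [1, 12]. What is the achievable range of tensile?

Substituting into the viscosity equation gives viscosity = -3*spin_speed - 15.
This gives melt_flow = -3*spin_speed - 22.
This gives tensile = 9*spin_speed + 70.
Linear in spin_speed, so extremes are at the endpoints: spin_speed = 1 gives tensile = 79; spin_speed = 12 gives tensile = 178.

79 to 178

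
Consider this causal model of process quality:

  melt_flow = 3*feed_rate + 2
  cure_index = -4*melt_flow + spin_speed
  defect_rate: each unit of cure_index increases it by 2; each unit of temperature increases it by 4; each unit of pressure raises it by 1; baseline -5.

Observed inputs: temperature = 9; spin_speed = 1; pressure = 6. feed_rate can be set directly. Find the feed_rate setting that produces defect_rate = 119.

feed_rate = -4

Substituting into the cure_index equation gives cure_index = -12*feed_rate - 7.
This gives defect_rate = -24*feed_rate + 23.
Solve -24*feed_rate + 23 = 119: feed_rate = (119 - 23) / -24 = -4.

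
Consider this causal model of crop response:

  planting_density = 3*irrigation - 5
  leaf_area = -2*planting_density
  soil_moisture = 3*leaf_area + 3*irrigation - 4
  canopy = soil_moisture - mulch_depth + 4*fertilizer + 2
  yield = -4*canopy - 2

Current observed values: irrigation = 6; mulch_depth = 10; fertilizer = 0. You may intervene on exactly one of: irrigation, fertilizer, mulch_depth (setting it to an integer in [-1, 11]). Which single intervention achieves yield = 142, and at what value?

set fertilizer = 9

Intervening on irrigation: yield = 60*irrigation - 74. Reaching 142 requires irrigation = 18/5, not an integer.
Intervening on fertilizer: with other inputs at their observed values, yield = -16*fertilizer + 286. Solving for 142 gives fertilizer = 9, within [-1, 11].
Intervening on mulch_depth: yield = 4*mulch_depth + 246. Reaching 142 requires mulch_depth = -26, outside [-1, 11].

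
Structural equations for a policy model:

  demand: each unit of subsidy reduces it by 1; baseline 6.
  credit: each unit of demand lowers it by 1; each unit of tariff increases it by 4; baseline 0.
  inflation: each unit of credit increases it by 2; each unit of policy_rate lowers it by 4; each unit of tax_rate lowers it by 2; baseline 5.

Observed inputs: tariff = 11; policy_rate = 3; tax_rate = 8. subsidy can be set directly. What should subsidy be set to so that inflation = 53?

Substituting into the credit equation gives credit = subsidy + 38.
Substituting into the inflation equation gives inflation = 2*subsidy + 53.
Solve 2*subsidy + 53 = 53: subsidy = (53 - 53) / 2 = 0.

subsidy = 0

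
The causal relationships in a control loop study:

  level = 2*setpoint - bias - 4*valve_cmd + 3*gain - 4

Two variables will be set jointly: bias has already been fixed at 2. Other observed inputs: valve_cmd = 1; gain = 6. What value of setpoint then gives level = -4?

setpoint = -6

With bias held at 2:
Substituting into the level equation gives level = 2*setpoint + 8.
Solve 2*setpoint + 8 = -4: setpoint = (-4 - 8) / 2 = -6.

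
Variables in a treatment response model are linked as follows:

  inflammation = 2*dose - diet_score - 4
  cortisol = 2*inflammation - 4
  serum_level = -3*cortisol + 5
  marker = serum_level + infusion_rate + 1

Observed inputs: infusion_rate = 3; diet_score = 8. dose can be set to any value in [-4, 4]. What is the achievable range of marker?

45 to 141

Substituting into the inflammation equation gives inflammation = 2*dose - 12.
Substituting into the cortisol equation gives cortisol = 4*dose - 28.
Substituting into the serum_level equation gives serum_level = -12*dose + 89.
This gives marker = -12*dose + 93.
Linear in dose, so extremes are at the endpoints: dose = -4 gives marker = 141; dose = 4 gives marker = 45.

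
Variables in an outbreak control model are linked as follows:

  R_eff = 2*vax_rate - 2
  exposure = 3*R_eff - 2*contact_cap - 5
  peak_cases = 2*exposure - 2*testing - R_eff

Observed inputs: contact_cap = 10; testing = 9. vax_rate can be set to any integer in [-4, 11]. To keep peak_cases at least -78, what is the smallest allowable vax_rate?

Substituting into the exposure equation gives exposure = 6*vax_rate - 31.
peak_cases becomes 10*vax_rate - 78.
Require 10*vax_rate - 78 ≥ -78, so vax_rate ≥ 0.
The smallest integer in [-4, 11] satisfying this is 0.

vax_rate = 0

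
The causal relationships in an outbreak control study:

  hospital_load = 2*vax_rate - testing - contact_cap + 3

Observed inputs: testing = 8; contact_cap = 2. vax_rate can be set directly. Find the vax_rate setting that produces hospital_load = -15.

Substituting into the hospital_load equation gives hospital_load = 2*vax_rate - 7.
Solve 2*vax_rate - 7 = -15: vax_rate = (-15 + 7) / 2 = -4.

vax_rate = -4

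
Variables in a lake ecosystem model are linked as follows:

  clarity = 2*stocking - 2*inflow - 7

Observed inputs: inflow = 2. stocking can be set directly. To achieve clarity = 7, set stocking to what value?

stocking = 9

Substituting into the clarity equation gives clarity = 2*stocking - 11.
Solve 2*stocking - 11 = 7: stocking = (7 + 11) / 2 = 9.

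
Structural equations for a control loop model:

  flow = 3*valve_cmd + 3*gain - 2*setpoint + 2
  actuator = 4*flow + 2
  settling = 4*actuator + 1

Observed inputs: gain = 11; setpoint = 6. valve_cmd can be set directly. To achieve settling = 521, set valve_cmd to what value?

valve_cmd = 3

Substituting into the flow equation gives flow = 3*valve_cmd + 23.
actuator becomes 12*valve_cmd + 94.
Substituting into the settling equation gives settling = 48*valve_cmd + 377.
Solve 48*valve_cmd + 377 = 521: valve_cmd = (521 - 377) / 48 = 3.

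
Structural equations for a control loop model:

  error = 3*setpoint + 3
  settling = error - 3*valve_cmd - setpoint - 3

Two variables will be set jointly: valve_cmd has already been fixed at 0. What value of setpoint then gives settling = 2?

setpoint = 1

With valve_cmd held at 0:
Substituting into the settling equation gives settling = 2*setpoint.
Solve 2*setpoint = 2: setpoint = 2 / 2 = 1.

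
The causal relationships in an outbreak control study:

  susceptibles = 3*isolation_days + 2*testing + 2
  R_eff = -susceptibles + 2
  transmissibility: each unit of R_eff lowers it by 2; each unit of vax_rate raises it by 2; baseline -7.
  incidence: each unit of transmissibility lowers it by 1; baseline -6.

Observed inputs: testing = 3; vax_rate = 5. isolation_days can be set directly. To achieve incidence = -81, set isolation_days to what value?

isolation_days = 10

Substituting into the susceptibles equation gives susceptibles = 3*isolation_days + 8.
R_eff becomes -3*isolation_days - 6.
Substituting into the transmissibility equation gives transmissibility = 6*isolation_days + 15.
So incidence = -6*isolation_days - 21.
Solve -6*isolation_days - 21 = -81: isolation_days = (-81 + 21) / -6 = 10.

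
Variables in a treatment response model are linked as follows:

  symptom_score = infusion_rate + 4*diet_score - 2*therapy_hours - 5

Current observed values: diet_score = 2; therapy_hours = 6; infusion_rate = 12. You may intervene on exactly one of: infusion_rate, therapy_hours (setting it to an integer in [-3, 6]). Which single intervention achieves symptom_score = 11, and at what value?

set therapy_hours = 2

Intervening on infusion_rate: symptom_score = infusion_rate - 9. Reaching 11 requires infusion_rate = 20, outside [-3, 6].
Intervening on therapy_hours: with other inputs at their observed values, symptom_score = -2*therapy_hours + 15. Solving for 11 gives therapy_hours = 2, within [-3, 6].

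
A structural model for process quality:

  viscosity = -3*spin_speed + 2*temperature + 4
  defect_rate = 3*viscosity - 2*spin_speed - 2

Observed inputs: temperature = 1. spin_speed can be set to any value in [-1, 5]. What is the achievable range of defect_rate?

Substituting into the viscosity equation gives viscosity = -3*spin_speed + 6.
Substituting into the defect_rate equation gives defect_rate = -11*spin_speed + 16.
Linear in spin_speed, so extremes are at the endpoints: spin_speed = -1 gives defect_rate = 27; spin_speed = 5 gives defect_rate = -39.

-39 to 27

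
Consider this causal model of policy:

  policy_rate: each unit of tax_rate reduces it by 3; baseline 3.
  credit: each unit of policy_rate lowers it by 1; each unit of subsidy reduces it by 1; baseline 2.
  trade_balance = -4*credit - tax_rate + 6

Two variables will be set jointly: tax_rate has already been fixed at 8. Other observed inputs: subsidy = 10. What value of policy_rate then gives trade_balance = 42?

With tax_rate held at 8:
Intervening on policy_rate fixes its value directly, overriding its dependence on tax_rate.
Substituting into the credit equation gives credit = -policy_rate - 8.
Substituting into the trade_balance equation gives trade_balance = 4*policy_rate + 30.
Solve 4*policy_rate + 30 = 42: policy_rate = (42 - 30) / 4 = 3.

policy_rate = 3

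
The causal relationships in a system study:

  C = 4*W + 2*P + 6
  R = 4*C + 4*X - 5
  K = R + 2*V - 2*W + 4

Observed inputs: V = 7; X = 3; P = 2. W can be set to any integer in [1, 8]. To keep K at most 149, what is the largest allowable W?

Substituting into the C equation gives C = 4*W + 10.
R becomes 16*W + 47.
Substituting into the K equation gives K = 14*W + 65.
Require 14*W + 65 ≤ 149, so W ≤ 6.
The largest integer in [1, 8] satisfying this is 6.

W = 6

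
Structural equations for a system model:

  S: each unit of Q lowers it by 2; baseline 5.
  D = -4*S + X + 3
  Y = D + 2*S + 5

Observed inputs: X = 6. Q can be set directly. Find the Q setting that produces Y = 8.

Substituting into the D equation gives D = 8*Q - 11.
Substituting into the Y equation gives Y = 4*Q + 4.
Solve 4*Q + 4 = 8: Q = (8 - 4) / 4 = 1.

Q = 1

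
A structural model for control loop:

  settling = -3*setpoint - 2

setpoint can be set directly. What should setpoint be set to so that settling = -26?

Solve -3*setpoint - 2 = -26: setpoint = (-26 + 2) / -3 = 8.

setpoint = 8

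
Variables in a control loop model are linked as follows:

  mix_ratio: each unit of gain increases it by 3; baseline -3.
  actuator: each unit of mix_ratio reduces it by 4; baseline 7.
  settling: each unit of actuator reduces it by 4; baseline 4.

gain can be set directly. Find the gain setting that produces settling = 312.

Substituting into the actuator equation gives actuator = -12*gain + 19.
Substituting into the settling equation gives settling = 48*gain - 72.
Solve 48*gain - 72 = 312: gain = (312 + 72) / 48 = 8.

gain = 8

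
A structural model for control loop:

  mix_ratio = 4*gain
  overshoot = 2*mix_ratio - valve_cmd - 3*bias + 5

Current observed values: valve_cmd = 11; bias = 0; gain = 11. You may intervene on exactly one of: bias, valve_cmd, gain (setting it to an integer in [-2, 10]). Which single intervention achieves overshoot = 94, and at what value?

Intervening on bias: overshoot = -3*bias + 82. Reaching 94 requires bias = -4, outside [-2, 10].
Intervening on valve_cmd: with other inputs at their observed values, overshoot = -valve_cmd + 93. Solving for 94 gives valve_cmd = -1, within [-2, 10].
Intervening on gain: overshoot = 8*gain - 6. Reaching 94 requires gain = 25/2, not an integer.

set valve_cmd = -1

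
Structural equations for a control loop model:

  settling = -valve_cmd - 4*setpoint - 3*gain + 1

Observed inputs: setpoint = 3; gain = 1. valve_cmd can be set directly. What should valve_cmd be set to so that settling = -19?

valve_cmd = 5

Substituting into the settling equation gives settling = -valve_cmd - 14.
Solve -valve_cmd - 14 = -19: valve_cmd = (-19 + 14) / -1 = 5.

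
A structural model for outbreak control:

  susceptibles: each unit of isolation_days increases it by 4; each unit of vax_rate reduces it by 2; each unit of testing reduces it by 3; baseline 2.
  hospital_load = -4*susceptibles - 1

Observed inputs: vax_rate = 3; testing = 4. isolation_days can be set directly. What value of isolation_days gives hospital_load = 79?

isolation_days = -1

Substituting into the susceptibles equation gives susceptibles = 4*isolation_days - 16.
Substituting into the hospital_load equation gives hospital_load = -16*isolation_days + 63.
Solve -16*isolation_days + 63 = 79: isolation_days = (79 - 63) / -16 = -1.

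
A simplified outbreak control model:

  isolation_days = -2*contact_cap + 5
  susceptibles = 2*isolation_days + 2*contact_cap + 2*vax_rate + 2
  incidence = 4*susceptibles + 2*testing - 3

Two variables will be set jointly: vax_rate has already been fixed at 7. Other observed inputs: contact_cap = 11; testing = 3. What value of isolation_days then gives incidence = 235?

With vax_rate held at 7:
Intervening on isolation_days fixes its value directly, overriding its dependence on contact_cap.
Substituting into the susceptibles equation gives susceptibles = 2*isolation_days + 38.
Substituting into the incidence equation gives incidence = 8*isolation_days + 155.
Solve 8*isolation_days + 155 = 235: isolation_days = (235 - 155) / 8 = 10.

isolation_days = 10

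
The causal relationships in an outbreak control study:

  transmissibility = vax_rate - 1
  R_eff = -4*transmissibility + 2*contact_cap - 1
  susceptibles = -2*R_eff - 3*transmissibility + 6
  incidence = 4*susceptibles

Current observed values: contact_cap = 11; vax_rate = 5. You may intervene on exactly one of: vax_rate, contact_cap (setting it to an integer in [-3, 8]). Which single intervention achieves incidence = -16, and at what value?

Intervening on vax_rate: incidence = 20*vax_rate - 164. Reaching -16 requires vax_rate = 37/5, not an integer.
Intervening on contact_cap: with other inputs at their observed values, incidence = -16*contact_cap + 112. Solving for -16 gives contact_cap = 8, within [-3, 8].

set contact_cap = 8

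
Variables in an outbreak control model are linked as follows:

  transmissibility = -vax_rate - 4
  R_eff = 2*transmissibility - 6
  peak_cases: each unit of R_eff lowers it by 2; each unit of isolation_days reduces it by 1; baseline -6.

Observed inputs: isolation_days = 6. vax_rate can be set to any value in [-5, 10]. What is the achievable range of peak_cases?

-4 to 56

Substituting into the R_eff equation gives R_eff = -2*vax_rate - 14.
peak_cases becomes 4*vax_rate + 16.
Linear in vax_rate, so extremes are at the endpoints: vax_rate = -5 gives peak_cases = -4; vax_rate = 10 gives peak_cases = 56.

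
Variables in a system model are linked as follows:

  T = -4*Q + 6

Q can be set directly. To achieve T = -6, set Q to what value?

Q = 3

Solve -4*Q + 6 = -6: Q = (-6 - 6) / -4 = 3.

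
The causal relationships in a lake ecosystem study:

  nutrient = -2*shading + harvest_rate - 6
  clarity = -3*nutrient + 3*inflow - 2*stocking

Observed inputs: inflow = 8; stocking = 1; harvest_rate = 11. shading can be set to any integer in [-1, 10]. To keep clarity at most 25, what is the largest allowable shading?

Substituting into the nutrient equation gives nutrient = -2*shading + 5.
clarity becomes 6*shading + 7.
Require 6*shading + 7 ≤ 25, so shading ≤ 3.
The largest integer in [-1, 10] satisfying this is 3.

shading = 3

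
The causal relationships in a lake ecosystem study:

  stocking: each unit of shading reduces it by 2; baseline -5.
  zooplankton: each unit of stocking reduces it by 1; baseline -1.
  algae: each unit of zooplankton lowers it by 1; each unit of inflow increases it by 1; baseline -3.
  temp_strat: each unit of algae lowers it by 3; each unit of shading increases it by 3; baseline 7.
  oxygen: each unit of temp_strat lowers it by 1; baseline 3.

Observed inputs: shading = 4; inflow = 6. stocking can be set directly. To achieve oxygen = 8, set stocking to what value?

Intervening on stocking fixes its value directly, overriding its dependence on shading.
Substituting into the algae equation gives algae = stocking + 4.
Substituting into the temp_strat equation gives temp_strat = -3*stocking + 7.
This gives oxygen = 3*stocking - 4.
Solve 3*stocking - 4 = 8: stocking = (8 + 4) / 3 = 4.

stocking = 4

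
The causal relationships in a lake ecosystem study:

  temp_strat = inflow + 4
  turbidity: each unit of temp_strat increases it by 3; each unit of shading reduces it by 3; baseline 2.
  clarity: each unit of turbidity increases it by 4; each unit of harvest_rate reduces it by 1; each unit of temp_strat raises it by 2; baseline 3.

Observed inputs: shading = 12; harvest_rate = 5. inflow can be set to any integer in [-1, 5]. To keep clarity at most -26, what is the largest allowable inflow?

inflow = 4

Substituting into the turbidity equation gives turbidity = 3*inflow - 22.
Substituting into the clarity equation gives clarity = 14*inflow - 82.
Require 14*inflow - 82 ≤ -26, so inflow ≤ 4.
The largest integer in [-1, 5] satisfying this is 4.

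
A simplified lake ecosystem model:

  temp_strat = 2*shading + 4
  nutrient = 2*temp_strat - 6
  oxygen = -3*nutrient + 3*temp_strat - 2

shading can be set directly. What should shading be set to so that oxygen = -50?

Substituting into the nutrient equation gives nutrient = 4*shading + 2.
oxygen becomes -6*shading + 4.
Solve -6*shading + 4 = -50: shading = (-50 - 4) / -6 = 9.

shading = 9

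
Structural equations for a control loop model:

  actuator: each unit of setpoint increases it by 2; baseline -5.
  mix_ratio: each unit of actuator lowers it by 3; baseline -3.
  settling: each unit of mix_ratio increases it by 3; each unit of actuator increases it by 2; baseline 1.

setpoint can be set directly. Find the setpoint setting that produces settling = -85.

setpoint = 8

Substituting into the mix_ratio equation gives mix_ratio = -6*setpoint + 12.
So settling = -14*setpoint + 27.
Solve -14*setpoint + 27 = -85: setpoint = (-85 - 27) / -14 = 8.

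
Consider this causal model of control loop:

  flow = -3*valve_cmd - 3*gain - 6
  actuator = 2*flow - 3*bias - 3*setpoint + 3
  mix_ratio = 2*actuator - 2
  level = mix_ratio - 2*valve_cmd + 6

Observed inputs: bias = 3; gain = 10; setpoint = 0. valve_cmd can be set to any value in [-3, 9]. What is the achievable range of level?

Substituting into the flow equation gives flow = -3*valve_cmd - 36.
Substituting into the actuator equation gives actuator = -6*valve_cmd - 78.
So mix_ratio = -12*valve_cmd - 158.
Substituting into the level equation gives level = -14*valve_cmd - 152.
Linear in valve_cmd, so extremes are at the endpoints: valve_cmd = -3 gives level = -110; valve_cmd = 9 gives level = -278.

-278 to -110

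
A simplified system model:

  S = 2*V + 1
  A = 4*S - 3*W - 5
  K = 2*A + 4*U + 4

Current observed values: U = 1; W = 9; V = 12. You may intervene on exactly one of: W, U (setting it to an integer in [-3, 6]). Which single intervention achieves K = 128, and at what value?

Intervening on W: K = -6*W + 198. Reaching 128 requires W = 35/3, not an integer.
Intervening on U: with other inputs at their observed values, K = 4*U + 140. Solving for 128 gives U = -3, within [-3, 6].

set U = -3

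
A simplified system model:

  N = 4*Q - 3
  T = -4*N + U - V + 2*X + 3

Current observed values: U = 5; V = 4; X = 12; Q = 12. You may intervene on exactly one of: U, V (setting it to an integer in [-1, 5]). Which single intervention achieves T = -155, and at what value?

set U = 2

Intervening on U: with other inputs at their observed values, T = U - 157. Solving for -155 gives U = 2, within [-1, 5].
Intervening on V: T = -V - 148. Reaching -155 requires V = 7, outside [-1, 5].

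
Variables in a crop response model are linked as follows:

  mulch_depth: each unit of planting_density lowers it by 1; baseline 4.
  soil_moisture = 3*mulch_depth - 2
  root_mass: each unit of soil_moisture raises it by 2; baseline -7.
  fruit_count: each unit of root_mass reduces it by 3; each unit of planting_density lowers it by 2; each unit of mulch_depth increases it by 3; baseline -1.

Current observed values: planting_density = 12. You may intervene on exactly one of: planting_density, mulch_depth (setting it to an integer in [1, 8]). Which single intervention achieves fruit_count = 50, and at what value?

Intervening on planting_density: with other inputs at their observed values, fruit_count = 13*planting_density - 28. Solving for 50 gives planting_density = 6, within [1, 8].
Intervening on mulch_depth: fruit_count = -15*mulch_depth + 8. Reaching 50 requires mulch_depth = -14/5, not an integer.

set planting_density = 6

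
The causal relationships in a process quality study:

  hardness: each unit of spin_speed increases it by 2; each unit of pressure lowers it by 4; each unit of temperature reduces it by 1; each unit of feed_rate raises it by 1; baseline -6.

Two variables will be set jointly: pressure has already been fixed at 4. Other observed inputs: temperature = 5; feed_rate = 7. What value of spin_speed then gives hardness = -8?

With pressure held at 4:
Substituting into the hardness equation gives hardness = 2*spin_speed - 20.
Solve 2*spin_speed - 20 = -8: spin_speed = (-8 + 20) / 2 = 6.

spin_speed = 6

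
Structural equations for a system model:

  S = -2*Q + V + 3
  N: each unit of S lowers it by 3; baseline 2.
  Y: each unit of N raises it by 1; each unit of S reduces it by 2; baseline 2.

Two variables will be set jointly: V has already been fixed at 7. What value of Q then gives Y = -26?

Q = 2

With V held at 7:
Substituting into the S equation gives S = -2*Q + 10.
N becomes 6*Q - 28.
This gives Y = 10*Q - 46.
Solve 10*Q - 46 = -26: Q = (-26 + 46) / 10 = 2.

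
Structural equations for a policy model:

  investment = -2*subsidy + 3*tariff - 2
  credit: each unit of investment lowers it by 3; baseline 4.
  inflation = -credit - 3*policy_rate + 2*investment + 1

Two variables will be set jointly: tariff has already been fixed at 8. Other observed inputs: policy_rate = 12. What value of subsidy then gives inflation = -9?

subsidy = 8

With tariff held at 8:
Substituting into the investment equation gives investment = -2*subsidy + 22.
Substituting into the credit equation gives credit = 6*subsidy - 62.
inflation becomes -10*subsidy + 71.
Solve -10*subsidy + 71 = -9: subsidy = (-9 - 71) / -10 = 8.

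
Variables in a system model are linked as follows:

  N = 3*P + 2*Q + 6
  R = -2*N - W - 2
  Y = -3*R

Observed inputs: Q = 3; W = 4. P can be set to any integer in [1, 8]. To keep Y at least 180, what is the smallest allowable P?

P = 5

Substituting into the N equation gives N = 3*P + 12.
R becomes -6*P - 30.
Substituting into the Y equation gives Y = 18*P + 90.
Require 18*P + 90 ≥ 180, so P ≥ 5.
The smallest integer in [1, 8] satisfying this is 5.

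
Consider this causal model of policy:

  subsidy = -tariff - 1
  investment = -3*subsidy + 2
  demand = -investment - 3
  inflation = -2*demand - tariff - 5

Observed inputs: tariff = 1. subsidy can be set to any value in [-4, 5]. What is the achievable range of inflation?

Intervening on subsidy fixes its value directly, overriding its dependence on tariff.
Substituting into the demand equation gives demand = 3*subsidy - 5.
Substituting into the inflation equation gives inflation = -6*subsidy + 4.
Linear in subsidy, so extremes are at the endpoints: subsidy = -4 gives inflation = 28; subsidy = 5 gives inflation = -26.

-26 to 28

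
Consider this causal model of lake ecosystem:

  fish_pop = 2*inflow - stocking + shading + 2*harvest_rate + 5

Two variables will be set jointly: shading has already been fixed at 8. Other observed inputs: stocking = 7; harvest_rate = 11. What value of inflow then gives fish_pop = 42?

With shading held at 8:
Substituting into the fish_pop equation gives fish_pop = 2*inflow + 28.
Solve 2*inflow + 28 = 42: inflow = (42 - 28) / 2 = 7.

inflow = 7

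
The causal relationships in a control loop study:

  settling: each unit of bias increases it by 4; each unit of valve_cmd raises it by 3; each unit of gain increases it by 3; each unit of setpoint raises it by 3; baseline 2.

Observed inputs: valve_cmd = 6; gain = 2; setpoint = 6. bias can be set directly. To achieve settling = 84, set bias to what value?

Substituting into the settling equation gives settling = 4*bias + 44.
Solve 4*bias + 44 = 84: bias = (84 - 44) / 4 = 10.

bias = 10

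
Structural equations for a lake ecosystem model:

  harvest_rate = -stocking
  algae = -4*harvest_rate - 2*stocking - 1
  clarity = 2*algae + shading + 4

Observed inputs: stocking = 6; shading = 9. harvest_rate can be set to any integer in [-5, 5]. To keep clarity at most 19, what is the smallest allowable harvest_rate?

harvest_rate = -4

Intervening on harvest_rate fixes its value directly, overriding its dependence on stocking.
Substituting into the algae equation gives algae = -4*harvest_rate - 13.
Substituting into the clarity equation gives clarity = -8*harvest_rate - 13.
Require -8*harvest_rate - 13 ≤ 19, so harvest_rate ≥ -4.
The smallest integer in [-5, 5] satisfying this is -4.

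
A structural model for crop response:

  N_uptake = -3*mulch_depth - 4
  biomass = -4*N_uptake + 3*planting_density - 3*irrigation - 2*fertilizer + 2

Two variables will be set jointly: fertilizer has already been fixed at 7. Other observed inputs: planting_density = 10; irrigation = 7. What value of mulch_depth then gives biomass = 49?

mulch_depth = 3

With fertilizer held at 7:
Substituting into the biomass equation gives biomass = 12*mulch_depth + 13.
Solve 12*mulch_depth + 13 = 49: mulch_depth = (49 - 13) / 12 = 3.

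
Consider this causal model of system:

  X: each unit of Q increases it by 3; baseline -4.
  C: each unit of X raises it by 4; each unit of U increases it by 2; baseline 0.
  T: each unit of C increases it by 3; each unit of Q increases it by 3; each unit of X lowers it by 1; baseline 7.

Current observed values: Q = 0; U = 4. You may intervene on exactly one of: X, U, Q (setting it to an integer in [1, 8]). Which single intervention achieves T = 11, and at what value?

set U = 8

Intervening on X: T = 11*X + 31. Reaching 11 requires X = -20/11, not an integer.
Intervening on U: with other inputs at their observed values, T = 6*U - 37. Solving for 11 gives U = 8, within [1, 8].
Intervening on Q: T = 36*Q - 13. Reaching 11 requires Q = 2/3, not an integer.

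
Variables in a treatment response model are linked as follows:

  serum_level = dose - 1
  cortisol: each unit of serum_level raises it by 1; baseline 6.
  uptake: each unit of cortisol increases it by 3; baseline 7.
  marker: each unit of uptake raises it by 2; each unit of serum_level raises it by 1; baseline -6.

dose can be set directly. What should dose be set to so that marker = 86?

dose = 7

Substituting into the cortisol equation gives cortisol = dose + 5.
Substituting into the uptake equation gives uptake = 3*dose + 22.
Substituting into the marker equation gives marker = 7*dose + 37.
Solve 7*dose + 37 = 86: dose = (86 - 37) / 7 = 7.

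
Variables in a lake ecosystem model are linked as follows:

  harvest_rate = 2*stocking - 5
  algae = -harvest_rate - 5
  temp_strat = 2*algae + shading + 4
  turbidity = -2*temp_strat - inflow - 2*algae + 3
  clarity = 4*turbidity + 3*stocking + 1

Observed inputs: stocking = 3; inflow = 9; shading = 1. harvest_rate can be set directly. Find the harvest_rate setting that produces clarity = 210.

harvest_rate = 6

Intervening on harvest_rate fixes its value directly, overriding its dependence on stocking.
Substituting into the temp_strat equation gives temp_strat = -2*harvest_rate - 5.
Substituting into the turbidity equation gives turbidity = 6*harvest_rate + 14.
Substituting into the clarity equation gives clarity = 24*harvest_rate + 66.
Solve 24*harvest_rate + 66 = 210: harvest_rate = (210 - 66) / 24 = 6.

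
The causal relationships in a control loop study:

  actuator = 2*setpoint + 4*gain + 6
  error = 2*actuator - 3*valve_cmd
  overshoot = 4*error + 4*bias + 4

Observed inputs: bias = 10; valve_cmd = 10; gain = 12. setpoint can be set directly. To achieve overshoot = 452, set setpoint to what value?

Substituting into the actuator equation gives actuator = 2*setpoint + 54.
This gives error = 4*setpoint + 78.
This gives overshoot = 16*setpoint + 356.
Solve 16*setpoint + 356 = 452: setpoint = (452 - 356) / 16 = 6.

setpoint = 6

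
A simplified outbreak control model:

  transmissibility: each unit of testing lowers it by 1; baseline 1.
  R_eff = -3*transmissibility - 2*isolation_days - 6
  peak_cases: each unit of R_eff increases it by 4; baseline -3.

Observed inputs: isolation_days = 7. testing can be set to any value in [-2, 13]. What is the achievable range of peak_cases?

-119 to 61

Substituting into the R_eff equation gives R_eff = 3*testing - 23.
So peak_cases = 12*testing - 95.
Linear in testing, so extremes are at the endpoints: testing = -2 gives peak_cases = -119; testing = 13 gives peak_cases = 61.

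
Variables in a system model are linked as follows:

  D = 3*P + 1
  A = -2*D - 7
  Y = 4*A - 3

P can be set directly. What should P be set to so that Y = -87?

P = 2

Substituting into the A equation gives A = -6*P - 9.
Y becomes -24*P - 39.
Solve -24*P - 39 = -87: P = (-87 + 39) / -24 = 2.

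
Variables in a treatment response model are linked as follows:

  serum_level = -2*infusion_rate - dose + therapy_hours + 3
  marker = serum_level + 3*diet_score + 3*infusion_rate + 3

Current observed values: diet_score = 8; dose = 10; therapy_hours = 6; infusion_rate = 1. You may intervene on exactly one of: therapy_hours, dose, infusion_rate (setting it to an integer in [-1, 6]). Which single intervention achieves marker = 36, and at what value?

set dose = 1

Intervening on therapy_hours: marker = therapy_hours + 21. Reaching 36 requires therapy_hours = 15, outside [-1, 6].
Intervening on dose: with other inputs at their observed values, marker = -dose + 37. Solving for 36 gives dose = 1, within [-1, 6].
Intervening on infusion_rate: marker = infusion_rate + 26. Reaching 36 requires infusion_rate = 10, outside [-1, 6].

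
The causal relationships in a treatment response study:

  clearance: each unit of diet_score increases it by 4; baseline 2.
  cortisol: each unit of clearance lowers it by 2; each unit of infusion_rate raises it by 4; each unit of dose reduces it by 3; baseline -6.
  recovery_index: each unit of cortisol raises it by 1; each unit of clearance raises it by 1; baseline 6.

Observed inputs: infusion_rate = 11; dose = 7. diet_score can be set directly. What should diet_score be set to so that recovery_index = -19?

diet_score = 10

Substituting into the cortisol equation gives cortisol = -8*diet_score + 13.
Substituting into the recovery_index equation gives recovery_index = -4*diet_score + 21.
Solve -4*diet_score + 21 = -19: diet_score = (-19 - 21) / -4 = 10.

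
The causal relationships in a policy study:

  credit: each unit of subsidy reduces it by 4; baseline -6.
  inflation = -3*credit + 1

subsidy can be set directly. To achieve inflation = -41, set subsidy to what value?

Substituting into the inflation equation gives inflation = 12*subsidy + 19.
Solve 12*subsidy + 19 = -41: subsidy = (-41 - 19) / 12 = -5.

subsidy = -5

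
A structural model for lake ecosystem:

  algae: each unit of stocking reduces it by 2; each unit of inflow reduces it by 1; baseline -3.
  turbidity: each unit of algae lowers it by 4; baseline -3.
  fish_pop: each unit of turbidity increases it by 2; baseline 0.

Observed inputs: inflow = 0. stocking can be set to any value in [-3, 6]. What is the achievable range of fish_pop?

-30 to 114

Substituting into the algae equation gives algae = -2*stocking - 3.
turbidity becomes 8*stocking + 9.
This gives fish_pop = 16*stocking + 18.
Linear in stocking, so extremes are at the endpoints: stocking = -3 gives fish_pop = -30; stocking = 6 gives fish_pop = 114.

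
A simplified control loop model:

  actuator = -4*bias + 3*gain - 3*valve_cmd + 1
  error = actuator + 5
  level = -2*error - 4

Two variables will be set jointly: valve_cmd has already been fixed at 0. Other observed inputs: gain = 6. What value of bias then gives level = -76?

bias = -3

With valve_cmd held at 0:
Substituting into the actuator equation gives actuator = -4*bias + 19.
Substituting into the error equation gives error = -4*bias + 24.
This gives level = 8*bias - 52.
Solve 8*bias - 52 = -76: bias = (-76 + 52) / 8 = -3.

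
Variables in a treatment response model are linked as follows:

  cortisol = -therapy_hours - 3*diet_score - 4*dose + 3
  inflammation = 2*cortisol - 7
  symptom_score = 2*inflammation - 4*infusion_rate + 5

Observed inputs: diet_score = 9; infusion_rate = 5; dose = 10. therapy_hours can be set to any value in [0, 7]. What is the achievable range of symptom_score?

Substituting into the cortisol equation gives cortisol = -therapy_hours - 64.
Substituting into the inflammation equation gives inflammation = -2*therapy_hours - 135.
This gives symptom_score = -4*therapy_hours - 285.
Linear in therapy_hours, so extremes are at the endpoints: therapy_hours = 0 gives symptom_score = -285; therapy_hours = 7 gives symptom_score = -313.

-313 to -285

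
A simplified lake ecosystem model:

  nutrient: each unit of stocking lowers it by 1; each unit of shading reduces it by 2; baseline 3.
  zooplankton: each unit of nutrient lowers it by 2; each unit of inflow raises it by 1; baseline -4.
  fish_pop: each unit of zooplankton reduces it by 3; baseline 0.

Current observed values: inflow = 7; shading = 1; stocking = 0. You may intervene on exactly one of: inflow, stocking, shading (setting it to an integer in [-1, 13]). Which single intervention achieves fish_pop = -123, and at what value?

set shading = 11

Intervening on inflow: fish_pop = -3*inflow + 18. Reaching -123 requires inflow = 47, outside [-1, 13].
Intervening on stocking: fish_pop = -6*stocking - 3. Reaching -123 requires stocking = 20, outside [-1, 13].
Intervening on shading: with other inputs at their observed values, fish_pop = -12*shading + 9. Solving for -123 gives shading = 11, within [-1, 13].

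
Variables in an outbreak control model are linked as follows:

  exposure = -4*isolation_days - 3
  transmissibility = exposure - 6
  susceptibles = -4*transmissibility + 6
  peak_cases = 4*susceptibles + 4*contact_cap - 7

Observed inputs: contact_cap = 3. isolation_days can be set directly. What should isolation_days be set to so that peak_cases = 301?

Substituting into the transmissibility equation gives transmissibility = -4*isolation_days - 9.
This gives susceptibles = 16*isolation_days + 42.
peak_cases becomes 64*isolation_days + 173.
Solve 64*isolation_days + 173 = 301: isolation_days = (301 - 173) / 64 = 2.

isolation_days = 2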